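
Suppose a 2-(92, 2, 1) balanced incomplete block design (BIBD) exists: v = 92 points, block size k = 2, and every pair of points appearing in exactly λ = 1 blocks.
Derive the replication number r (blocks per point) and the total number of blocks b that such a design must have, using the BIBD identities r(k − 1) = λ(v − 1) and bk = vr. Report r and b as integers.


Any 2-(v, k, λ) BIBD satisfies two necessary conditions:
  (i)  Each point sits in r blocks, and counting incidences through any fixed point gives r(k − 1) = λ(v − 1), so r = λ(v − 1)/(k − 1).
  (ii) Total incidences bk = vr, so b = vr/k.
Step 1: r = λ(v − 1)/(k − 1) = 1·(92 − 1)/(2 − 1) = 1·91/1 = 91/1 = 91.
Step 2: b = vr/k = 92·91/2 = 8372/2 = 4186.
Check integrality: r = 91 ∈ Z ✓, b = 4186 ∈ Z ✓.
(These identities are necessary conditions: they determine r and b for any design with these parameters, but do not by themselves prove that one exists.)

r = 91, b = 4186.


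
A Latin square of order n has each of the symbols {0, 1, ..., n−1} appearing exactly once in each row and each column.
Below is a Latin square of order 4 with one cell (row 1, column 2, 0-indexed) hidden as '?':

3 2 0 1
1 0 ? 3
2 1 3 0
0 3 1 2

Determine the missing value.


Row 1 contains symbols [0, 1, 3] — missing [2].
Column 2 contains symbols [0, 1, 3] — missing [2].
The missing symbol must appear in both missing sets; intersection = [2].
Therefore the hidden value is 2.

Missing value = 2.


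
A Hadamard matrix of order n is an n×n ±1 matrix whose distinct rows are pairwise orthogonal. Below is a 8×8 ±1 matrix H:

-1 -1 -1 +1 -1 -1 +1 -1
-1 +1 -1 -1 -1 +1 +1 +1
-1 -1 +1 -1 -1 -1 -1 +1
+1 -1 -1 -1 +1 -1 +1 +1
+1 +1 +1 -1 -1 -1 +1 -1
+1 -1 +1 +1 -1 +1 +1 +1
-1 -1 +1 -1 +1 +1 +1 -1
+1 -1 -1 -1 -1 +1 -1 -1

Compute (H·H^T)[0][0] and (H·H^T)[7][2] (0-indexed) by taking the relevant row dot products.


Row 0 of H: [-1, -1, -1, 1, -1, -1, 1, -1].
Row 2 of H: [-1, -1, 1, -1, -1, -1, -1, 1].
Row 7 of H: [1, -1, -1, -1, -1, 1, -1, -1].
(H·H^T)[0][0] = Σ_j H[0][j]·H[0][j] = (-1)² + (-1)² + (-1)² + (1)² + (-1)² + (-1)² + (1)² + (-1)² = 1 + 1 + 1 + 1 + 1 + 1 + 1 + 1 = 8.
(H·H^T)[7][2] = Σ_j H[7][j]·H[2][j] = (1)·(-1) + (-1)·(-1) + (-1)·(1) + (-1)·(-1) + (-1)·(-1) + (1)·(-1) + (-1)·(-1) + (-1)·(1) = -1 + 1 + -1 + 1 + 1 + -1 + 1 + -1 = 0.
So rows 7 and 2 are orthogonal; the diagonal entry equals n = 8.

(0,0) entry = 8; (7,2) entry = 0.


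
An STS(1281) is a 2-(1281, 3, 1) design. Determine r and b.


An STS(v) is a 2-(v, 3, 1) BIBD: block size k = 3, λ = 1.
Replication: r(k − 1) = λ(v − 1) ⇒ r·2 = 1281 − 1 = 1280 ⇒ r = 640.
Block count: b = v(v − 1)/6 = 1281·1280/6 = 1639680/6 = 273280.

r = 640, b = 273280.


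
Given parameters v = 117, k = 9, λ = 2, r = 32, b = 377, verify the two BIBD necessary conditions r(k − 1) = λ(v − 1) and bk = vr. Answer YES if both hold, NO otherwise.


Condition (i): r(k − 1) = 32·8 = 256; λ(v − 1) = 2·116 = 232. Match? NO.
Condition (ii): bk = 377·9 = 3393; vr = 117·32 = 3744. Match? NO.
Both conditions hold? NO.

NO


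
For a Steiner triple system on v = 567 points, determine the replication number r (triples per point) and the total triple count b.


An STS(v) is a 2-(v, 3, 1) BIBD: block size k = 3, λ = 1.
Replication: r(k − 1) = λ(v − 1) ⇒ r·2 = 567 − 1 = 566 ⇒ r = 283.
Block count: b = v(v − 1)/6 = 567·566/6 = 320922/6 = 53487.
(Check via bk = vr: 53487·3 = 160461 = 567·283 = 160461 ✓.)

r = 283, b = 53487.


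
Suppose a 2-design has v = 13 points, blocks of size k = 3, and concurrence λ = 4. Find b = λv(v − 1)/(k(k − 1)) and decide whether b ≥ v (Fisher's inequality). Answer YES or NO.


r = λ(v − 1)/(k − 1) = 4·12/2 = 24.
b = vr/k = 13·24/3 = 104.
Fisher's inequality: b ≥ v ⇔ 104 ≥ 13? YES.

YES


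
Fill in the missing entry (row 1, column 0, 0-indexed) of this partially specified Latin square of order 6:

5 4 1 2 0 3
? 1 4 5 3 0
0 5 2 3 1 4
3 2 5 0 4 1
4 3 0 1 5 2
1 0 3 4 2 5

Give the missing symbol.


Row 1 contains symbols [0, 1, 3, 4, 5] — missing [2].
Column 0 contains symbols [0, 1, 3, 4, 5] — missing [2].
The missing symbol must appear in both missing sets; intersection = [2].
Therefore the hidden value is 2.

Missing value = 2.


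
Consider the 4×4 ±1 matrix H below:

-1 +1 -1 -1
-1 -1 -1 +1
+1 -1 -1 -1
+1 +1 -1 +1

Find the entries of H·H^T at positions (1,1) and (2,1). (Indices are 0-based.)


Row 1 of H: [-1, -1, -1, 1].
Row 2 of H: [1, -1, -1, -1].
(H·H^T)[1][1] = Σ_j H[1][j]·H[1][j] = (-1)² + (-1)² + (-1)² + (1)² = 1 + 1 + 1 + 1 = 4.
(H·H^T)[2][1] = Σ_j H[2][j]·H[1][j] = (1)·(-1) + (-1)·(-1) + (-1)·(-1) + (-1)·(1) = -1 + 1 + 1 + -1 = 0.
So rows 2 and 1 are orthogonal; the diagonal entry equals n = 4.

(1,1) entry = 4; (2,1) entry = 0.


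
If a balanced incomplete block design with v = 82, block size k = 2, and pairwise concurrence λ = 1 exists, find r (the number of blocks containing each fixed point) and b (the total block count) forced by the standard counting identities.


Any 2-(v, k, λ) BIBD satisfies two necessary conditions:
  (i)  Each point sits in r blocks, and counting incidences through any fixed point gives r(k − 1) = λ(v − 1), so r = λ(v − 1)/(k − 1).
  (ii) Total incidences bk = vr, so b = vr/k.
Step 1: r = λ(v − 1)/(k − 1) = 1·(82 − 1)/(2 − 1) = 1·81/1 = 81/1 = 81.
Step 2: b = vr/k = 82·81/2 = 6642/2 = 3321.
Check integrality: r = 81 ∈ Z ✓, b = 3321 ∈ Z ✓.
(These identities are necessary conditions: they determine r and b for any design with these parameters, but do not by themselves prove that one exists.)

r = 81, b = 3321.


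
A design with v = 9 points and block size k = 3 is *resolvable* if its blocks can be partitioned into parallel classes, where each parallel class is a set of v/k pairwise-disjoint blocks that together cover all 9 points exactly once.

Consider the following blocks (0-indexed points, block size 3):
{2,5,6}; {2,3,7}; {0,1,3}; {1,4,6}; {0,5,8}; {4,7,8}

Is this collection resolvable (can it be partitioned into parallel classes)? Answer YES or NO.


v = 9, block size k = 3, number of blocks = 6.
For resolvability, blocks must partition into parallel classes of size v/k = 3.
Total blocks must therefore be a multiple of 3: 6 = 3·2 + 0 ⇒ divisible ✓.
Greedy packing gives 2 candidate class(es). Each should be a full parallel class (size 3, covers all 9 points).
  Class 1 (3 blocks): {2,5,6}; {0,1,3}; {4,7,8}. Points covered: [0, 1, 2, 3, 4, 5, 6, 7, 8].
  Class 2 (3 blocks): {2,3,7}; {1,4,6}; {0,5,8}. Points covered: [0, 1, 2, 3, 4, 5, 6, 7, 8].
All classes full (size 3)? YES. All classes cover every point? YES.
Resolvable? YES.

YES


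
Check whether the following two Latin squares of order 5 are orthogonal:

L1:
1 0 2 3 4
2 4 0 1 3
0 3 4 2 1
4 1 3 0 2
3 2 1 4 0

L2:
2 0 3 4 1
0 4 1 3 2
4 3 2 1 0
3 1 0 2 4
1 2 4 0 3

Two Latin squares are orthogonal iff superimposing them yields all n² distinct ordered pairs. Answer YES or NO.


Form the n² = 25 superimposed pairs (L1[i][j], L2[i][j]), row by row (rows and columns indexed from 0):
row 0: (1,2) (0,0) (2,3) (3,4) (4,1)
row 1: (2,0) (4,4) (0,1) (1,3) (3,2)
row 2: (0,4) (3,3) (4,2) (2,1) (1,0)
row 3: (4,3) (1,1) (3,0) (0,2) (2,4)
row 4: (3,1) (2,2) (1,4) (4,0) (0,3)
Orthogonality requires all 25 pairs distinct.
Check by first coordinate: for each symbol s of L1, list the L2 entries in the n cells where L1 = s; they must all differ.
  L1 = 0: L2 entries (in reading order) 0, 1, 4, 2, 3 — all 5 distinct ✓
  L1 = 1: L2 entries (in reading order) 2, 3, 0, 1, 4 — all 5 distinct ✓
  L1 = 2: L2 entries (in reading order) 3, 0, 1, 4, 2 — all 5 distinct ✓
  L1 = 3: L2 entries (in reading order) 4, 2, 3, 0, 1 — all 5 distinct ✓
  L1 = 4: L2 entries (in reading order) 1, 4, 2, 3, 0 — all 5 distinct ✓
Every symbol of L1 meets every symbol of L2 exactly once, so all 25 pairs are distinct (25 of 25).
Conclusion: YES.

YES


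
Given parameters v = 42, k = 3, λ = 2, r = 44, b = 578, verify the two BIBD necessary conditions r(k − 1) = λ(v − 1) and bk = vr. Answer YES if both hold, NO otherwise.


Condition (i): r(k − 1) = 44·2 = 88; λ(v − 1) = 2·41 = 82. Match? NO.
Condition (ii): bk = 578·3 = 1734; vr = 42·44 = 1848. Match? NO.
Both conditions hold? NO.

NO


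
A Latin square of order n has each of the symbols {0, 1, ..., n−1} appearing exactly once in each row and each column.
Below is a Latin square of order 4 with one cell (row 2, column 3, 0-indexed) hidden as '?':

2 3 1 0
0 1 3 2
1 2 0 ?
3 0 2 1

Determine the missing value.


Row 2 contains symbols [0, 1, 2] — missing [3].
Column 3 contains symbols [0, 1, 2] — missing [3].
The missing symbol must appear in both missing sets; intersection = [3].
Therefore the hidden value is 3.

Missing value = 3.


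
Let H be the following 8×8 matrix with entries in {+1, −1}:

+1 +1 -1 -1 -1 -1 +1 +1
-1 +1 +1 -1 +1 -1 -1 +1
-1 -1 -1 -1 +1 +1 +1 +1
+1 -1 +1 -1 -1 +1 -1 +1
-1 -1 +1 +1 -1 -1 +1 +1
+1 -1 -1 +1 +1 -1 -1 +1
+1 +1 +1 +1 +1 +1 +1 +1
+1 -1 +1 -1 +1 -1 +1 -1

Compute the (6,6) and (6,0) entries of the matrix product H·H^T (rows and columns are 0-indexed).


Row 0 of H: [1, 1, -1, -1, -1, -1, 1, 1].
Row 6 of H: [1, 1, 1, 1, 1, 1, 1, 1].
(H·H^T)[6][6] = Σ_j H[6][j]·H[6][j] = (1)² + (1)² + (1)² + (1)² + (1)² + (1)² + (1)² + (1)² = 1 + 1 + 1 + 1 + 1 + 1 + 1 + 1 = 8.
(H·H^T)[6][0] = Σ_j H[6][j]·H[0][j] = (1)·(1) + (1)·(1) + (1)·(-1) + (1)·(-1) + (1)·(-1) + (1)·(-1) + (1)·(1) + (1)·(1) = 1 + 1 + -1 + -1 + -1 + -1 + 1 + 1 = 0.
So rows 6 and 0 are orthogonal; the diagonal entry equals n = 8.

(6,6) entry = 8; (6,0) entry = 0.


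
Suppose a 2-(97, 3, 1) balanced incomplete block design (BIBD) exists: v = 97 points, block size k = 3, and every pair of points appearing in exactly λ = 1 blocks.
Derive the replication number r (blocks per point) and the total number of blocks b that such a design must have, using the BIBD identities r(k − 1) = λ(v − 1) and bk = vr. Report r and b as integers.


Any 2-(v, k, λ) BIBD satisfies two necessary conditions:
  (i)  Each point sits in r blocks, and counting incidences through any fixed point gives r(k − 1) = λ(v − 1), so r = λ(v − 1)/(k − 1).
  (ii) Total incidences bk = vr, so b = vr/k.
Step 1: r = λ(v − 1)/(k − 1) = 1·(97 − 1)/(3 − 1) = 1·96/2 = 96/2 = 48.
Step 2: b = vr/k = 97·48/3 = 4656/3 = 1552.
Check integrality: r = 48 ∈ Z ✓, b = 1552 ∈ Z ✓.
(These identities are necessary conditions: they determine r and b for any design with these parameters, but do not by themselves prove that one exists.)

r = 48, b = 1552.


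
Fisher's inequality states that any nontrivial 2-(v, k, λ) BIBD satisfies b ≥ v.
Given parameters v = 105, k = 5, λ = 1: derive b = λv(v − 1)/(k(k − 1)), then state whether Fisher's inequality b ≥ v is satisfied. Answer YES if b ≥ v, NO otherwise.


r = λ(v − 1)/(k − 1) = 1·104/4 = 26.
b = vr/k = 105·26/5 = 546.
Fisher's inequality: b ≥ v ⇔ 546 ≥ 105? YES.

YES


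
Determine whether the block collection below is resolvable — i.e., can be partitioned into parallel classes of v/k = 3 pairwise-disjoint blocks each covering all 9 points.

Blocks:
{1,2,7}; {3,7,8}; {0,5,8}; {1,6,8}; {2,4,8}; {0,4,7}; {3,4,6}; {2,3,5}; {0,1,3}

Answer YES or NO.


v = 9, block size k = 3, number of blocks = 9.
For resolvability, blocks must partition into parallel classes of size v/k = 3.
Total blocks must therefore be a multiple of 3: 9 = 3·3 + 0 ⇒ divisible ✓.
Consider block {3,7,8}. It intersects every other block in the collection, so no parallel class of size 3 can contain it.
Since every block must belong to some parallel class in a resolution, the collection cannot be partitioned into parallel classes.
Resolvable? NO.

NO


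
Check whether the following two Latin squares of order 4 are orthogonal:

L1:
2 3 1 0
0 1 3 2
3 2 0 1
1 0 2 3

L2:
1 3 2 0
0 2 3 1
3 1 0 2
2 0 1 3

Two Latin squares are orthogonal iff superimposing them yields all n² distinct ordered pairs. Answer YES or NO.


Form the n² = 16 superimposed pairs (L1[i][j], L2[i][j]), row by row (rows and columns indexed from 0):
row 0: (2,1) (3,3) (1,2) (0,0)
row 1: (0,0) (1,2) (3,3) (2,1)
row 2: (3,3) (2,1) (0,0) (1,2)
row 3: (1,2) (0,0) (2,1) (3,3)
Orthogonality requires all 16 pairs distinct.
But the pair (0,0) repeats: cell (0,3) has L1 = 0, L2 = 0, and cell (1,0) has L1 = 0, L2 = 0.
A repeated pair means some other pair never occurs (only 4 distinct pairs out of 16), so the squares are not orthogonal.
Conclusion: NO.

NO


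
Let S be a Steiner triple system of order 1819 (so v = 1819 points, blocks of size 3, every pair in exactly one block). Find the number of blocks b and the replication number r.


An STS(v) is a 2-(v, 3, 1) BIBD: block size k = 3, λ = 1.
Replication: r(k − 1) = λ(v − 1) ⇒ r·2 = 1819 − 1 = 1818 ⇒ r = 909.
Block count: bk = vr ⇒ b·3 = 1819·909 = 1653471 ⇒ b = 551157.

r = 909, b = 551157.


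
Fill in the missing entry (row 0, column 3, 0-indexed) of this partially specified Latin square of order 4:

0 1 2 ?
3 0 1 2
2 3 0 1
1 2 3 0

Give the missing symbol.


Row 0 contains symbols [0, 1, 2] — missing [3].
Column 3 contains symbols [0, 1, 2] — missing [3].
The missing symbol must appear in both missing sets; intersection = [3].
Therefore the hidden value is 3.

Missing value = 3.


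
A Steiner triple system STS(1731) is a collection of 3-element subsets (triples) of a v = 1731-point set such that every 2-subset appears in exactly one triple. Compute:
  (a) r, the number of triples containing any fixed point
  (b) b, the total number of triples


An STS(v) is a 2-(v, 3, 1) BIBD: block size k = 3, λ = 1.
Replication: r(k − 1) = λ(v − 1) ⇒ r·2 = 1731 − 1 = 1730 ⇒ r = 865.
Block count: b = v(v − 1)/6 = 1731·1730/6 = 2994630/6 = 499105.

r = 865, b = 499105.


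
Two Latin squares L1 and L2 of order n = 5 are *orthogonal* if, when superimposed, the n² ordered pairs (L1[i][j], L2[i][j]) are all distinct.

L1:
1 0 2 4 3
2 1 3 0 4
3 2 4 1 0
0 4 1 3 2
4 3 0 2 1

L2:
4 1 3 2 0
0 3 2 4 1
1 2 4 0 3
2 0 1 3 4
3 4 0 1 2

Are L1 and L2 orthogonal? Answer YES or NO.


Form the n² = 25 superimposed pairs (L1[i][j], L2[i][j]), row by row (rows and columns indexed from 0):
row 0: (1,4) (0,1) (2,3) (4,2) (3,0)
row 1: (2,0) (1,3) (3,2) (0,4) (4,1)
row 2: (3,1) (2,2) (4,4) (1,0) (0,3)
row 3: (0,2) (4,0) (1,1) (3,3) (2,4)
row 4: (4,3) (3,4) (0,0) (2,1) (1,2)
Orthogonality requires all 25 pairs distinct.
Check by first coordinate: for each symbol s of L1, list the L2 entries in the n cells where L1 = s; they must all differ.
  L1 = 0: L2 entries (in reading order) 1, 4, 3, 2, 0 — all 5 distinct ✓
  L1 = 1: L2 entries (in reading order) 4, 3, 0, 1, 2 — all 5 distinct ✓
  L1 = 2: L2 entries (in reading order) 3, 0, 2, 4, 1 — all 5 distinct ✓
  L1 = 3: L2 entries (in reading order) 0, 2, 1, 3, 4 — all 5 distinct ✓
  L1 = 4: L2 entries (in reading order) 2, 1, 4, 0, 3 — all 5 distinct ✓
Every symbol of L1 meets every symbol of L2 exactly once, so all 25 pairs are distinct (25 of 25).
Conclusion: YES.

YES


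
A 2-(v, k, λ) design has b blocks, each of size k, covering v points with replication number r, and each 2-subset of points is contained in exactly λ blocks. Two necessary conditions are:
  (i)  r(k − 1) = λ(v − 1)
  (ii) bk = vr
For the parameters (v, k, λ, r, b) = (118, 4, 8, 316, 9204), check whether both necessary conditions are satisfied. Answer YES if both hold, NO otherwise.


Condition (i): r(k − 1) = 316·3 = 948; λ(v − 1) = 8·117 = 936. Match? NO.
Condition (ii): bk = 9204·4 = 36816; vr = 118·316 = 37288. Match? NO.
Both conditions hold? NO.

NO


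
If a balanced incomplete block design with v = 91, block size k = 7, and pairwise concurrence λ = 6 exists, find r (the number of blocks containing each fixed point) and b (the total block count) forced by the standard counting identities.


Any 2-(v, k, λ) BIBD satisfies two necessary conditions:
  (i)  Each point sits in r blocks, and counting incidences through any fixed point gives r(k − 1) = λ(v − 1), so r = λ(v − 1)/(k − 1).
  (ii) Total incidences bk = vr, so b = vr/k.
Step 1: r = λ(v − 1)/(k − 1) = 6·(91 − 1)/(7 − 1) = 6·90/6 = 540/6 = 90.
Step 2: b = vr/k = 91·90/7 = 8190/7 = 1170.
Check integrality: r = 90 ∈ Z ✓, b = 1170 ∈ Z ✓.
(These identities are necessary conditions: they determine r and b for any design with these parameters, but do not by themselves prove that one exists.)

r = 90, b = 1170.


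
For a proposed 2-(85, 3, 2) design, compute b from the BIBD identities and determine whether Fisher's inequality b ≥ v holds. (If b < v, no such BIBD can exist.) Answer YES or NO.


b = λv(v − 1)/(k(k − 1)) = 2·85·84/(3·2) = 14280/6 = 2380.
Compare with v = 85: b ≥ v, so Fisher's inequality holds.

YES


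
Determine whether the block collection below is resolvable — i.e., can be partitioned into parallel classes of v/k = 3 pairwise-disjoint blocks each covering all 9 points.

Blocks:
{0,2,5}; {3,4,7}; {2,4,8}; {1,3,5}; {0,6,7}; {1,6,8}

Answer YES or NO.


v = 9, block size k = 3, number of blocks = 6.
For resolvability, blocks must partition into parallel classes of size v/k = 3.
Total blocks must therefore be a multiple of 3: 6 = 3·2 + 0 ⇒ divisible ✓.
Greedy packing gives 2 candidate class(es). Each should be a full parallel class (size 3, covers all 9 points).
  Class 1 (3 blocks): {0,2,5}; {3,4,7}; {1,6,8}. Points covered: [0, 1, 2, 3, 4, 5, 6, 7, 8].
  Class 2 (3 blocks): {2,4,8}; {1,3,5}; {0,6,7}. Points covered: [0, 1, 2, 3, 4, 5, 6, 7, 8].
All classes full (size 3)? YES. All classes cover every point? YES.
Resolvable? YES.

YES


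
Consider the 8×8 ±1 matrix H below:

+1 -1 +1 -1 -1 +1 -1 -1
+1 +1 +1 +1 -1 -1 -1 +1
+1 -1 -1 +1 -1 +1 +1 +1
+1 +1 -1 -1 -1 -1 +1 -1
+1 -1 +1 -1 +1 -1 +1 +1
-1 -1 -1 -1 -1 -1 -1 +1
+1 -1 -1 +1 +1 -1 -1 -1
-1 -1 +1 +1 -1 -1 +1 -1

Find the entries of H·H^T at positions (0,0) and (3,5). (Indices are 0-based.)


Row 0 of H: [1, -1, 1, -1, -1, 1, -1, -1].
Row 3 of H: [1, 1, -1, -1, -1, -1, 1, -1].
Row 5 of H: [-1, -1, -1, -1, -1, -1, -1, 1].
(H·H^T)[0][0] = Σ_j H[0][j]·H[0][j] = (1)² + (-1)² + (1)² + (-1)² + (-1)² + (1)² + (-1)² + (-1)² = 1 + 1 + 1 + 1 + 1 + 1 + 1 + 1 = 8.
(H·H^T)[3][5] = Σ_j H[3][j]·H[5][j] = (1)·(-1) + (1)·(-1) + (-1)·(-1) + (-1)·(-1) + (-1)·(-1) + (-1)·(-1) + (1)·(-1) + (-1)·(1) = -1 + -1 + 1 + 1 + 1 + 1 + -1 + -1 = 0.
So rows 3 and 5 are orthogonal; the diagonal entry equals n = 8.

(0,0) entry = 8; (3,5) entry = 0.


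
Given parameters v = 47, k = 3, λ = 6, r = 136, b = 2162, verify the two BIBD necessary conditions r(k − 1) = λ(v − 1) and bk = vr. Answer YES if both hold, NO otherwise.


Condition (i): r(k − 1) = 136·2 = 272; λ(v − 1) = 6·46 = 276. Match? NO.
Condition (ii): bk = 2162·3 = 6486; vr = 47·136 = 6392. Match? NO.
Both conditions hold? NO.

NO


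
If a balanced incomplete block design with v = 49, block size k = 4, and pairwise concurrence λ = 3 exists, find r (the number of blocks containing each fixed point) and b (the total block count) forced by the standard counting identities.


Any 2-(v, k, λ) BIBD satisfies two necessary conditions:
  (i)  Each point sits in r blocks, and counting incidences through any fixed point gives r(k − 1) = λ(v − 1), so r = λ(v − 1)/(k − 1).
  (ii) Total incidences bk = vr, so b = vr/k.
Step 1: r = λ(v − 1)/(k − 1) = 3·(49 − 1)/(4 − 1) = 3·48/3 = 144/3 = 48.
Step 2: b = vr/k = 49·48/4 = 2352/4 = 588.
Check integrality: r = 48 ∈ Z ✓, b = 588 ∈ Z ✓.
(These identities are necessary conditions: they determine r and b for any design with these parameters, but do not by themselves prove that one exists.)

r = 48, b = 588.


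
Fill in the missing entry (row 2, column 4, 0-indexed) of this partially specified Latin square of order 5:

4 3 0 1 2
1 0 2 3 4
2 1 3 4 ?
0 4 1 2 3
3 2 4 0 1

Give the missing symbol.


Row 2 contains symbols [1, 2, 3, 4] — missing [0].
Column 4 contains symbols [1, 2, 3, 4] — missing [0].
The missing symbol must appear in both missing sets; intersection = [0].
Therefore the hidden value is 0.

Missing value = 0.


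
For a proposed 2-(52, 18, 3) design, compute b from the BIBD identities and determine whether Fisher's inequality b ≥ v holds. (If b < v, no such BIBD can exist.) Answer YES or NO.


b = λv(v − 1)/(k(k − 1)) = 3·52·51/(18·17) = 7956/306 = 26.
Compare with v = 52: b < v, so Fisher's inequality fails.

NO


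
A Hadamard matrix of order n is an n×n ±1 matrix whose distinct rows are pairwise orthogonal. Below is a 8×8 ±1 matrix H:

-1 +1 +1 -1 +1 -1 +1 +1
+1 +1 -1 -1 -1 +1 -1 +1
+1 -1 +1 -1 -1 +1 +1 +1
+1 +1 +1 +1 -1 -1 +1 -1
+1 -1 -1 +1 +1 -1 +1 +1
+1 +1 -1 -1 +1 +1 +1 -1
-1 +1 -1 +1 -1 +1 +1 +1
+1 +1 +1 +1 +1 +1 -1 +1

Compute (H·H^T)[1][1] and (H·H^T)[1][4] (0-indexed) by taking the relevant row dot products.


Row 1 of H: [1, 1, -1, -1, -1, 1, -1, 1].
Row 4 of H: [1, -1, -1, 1, 1, -1, 1, 1].
(H·H^T)[1][1] = Σ_j H[1][j]·H[1][j] = (1)² + (1)² + (-1)² + (-1)² + (-1)² + (1)² + (-1)² + (1)² = 1 + 1 + 1 + 1 + 1 + 1 + 1 + 1 = 8.
(H·H^T)[1][4] = Σ_j H[1][j]·H[4][j] = (1)·(1) + (1)·(-1) + (-1)·(-1) + (-1)·(1) + (-1)·(1) + (1)·(-1) + (-1)·(1) + (1)·(1) = 1 + -1 + 1 + -1 + -1 + -1 + -1 + 1 = -2.
Rows 1 and 4 are not orthogonal (dot product = -2 ≠ 0), so H is not a Hadamard matrix.

(1,1) entry = 8; (1,4) entry = -2.


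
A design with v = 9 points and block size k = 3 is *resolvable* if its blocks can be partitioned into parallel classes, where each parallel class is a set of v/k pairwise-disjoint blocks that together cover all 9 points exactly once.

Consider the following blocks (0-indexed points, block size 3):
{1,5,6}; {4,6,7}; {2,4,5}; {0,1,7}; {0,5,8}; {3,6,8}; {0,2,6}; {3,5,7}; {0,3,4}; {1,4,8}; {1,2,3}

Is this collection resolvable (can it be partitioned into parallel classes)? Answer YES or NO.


v = 9, block size k = 3, number of blocks = 11.
For resolvability, blocks must partition into parallel classes of size v/k = 3.
Total blocks must therefore be a multiple of 3: 11 = 3·3 + 2 ⇒ not divisible ✗.
Resolvable? NO.

NO


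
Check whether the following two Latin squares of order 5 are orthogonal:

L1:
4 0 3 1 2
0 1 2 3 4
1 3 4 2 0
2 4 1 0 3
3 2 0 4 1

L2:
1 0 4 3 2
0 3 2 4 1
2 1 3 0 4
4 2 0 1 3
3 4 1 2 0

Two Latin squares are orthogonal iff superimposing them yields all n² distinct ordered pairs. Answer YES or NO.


Form the n² = 25 superimposed pairs (L1[i][j], L2[i][j]), row by row (rows and columns indexed from 0):
row 0: (4,1) (0,0) (3,4) (1,3) (2,2)
row 1: (0,0) (1,3) (2,2) (3,4) (4,1)
row 2: (1,2) (3,1) (4,3) (2,0) (0,4)
row 3: (2,4) (4,2) (1,0) (0,1) (3,3)
row 4: (3,3) (2,4) (0,1) (4,2) (1,0)
Orthogonality requires all 25 pairs distinct.
But the pair (0,0) repeats: cell (0,1) has L1 = 0, L2 = 0, and cell (1,0) has L1 = 0, L2 = 0.
A repeated pair means some other pair never occurs (only 15 distinct pairs out of 25), so the squares are not orthogonal.
Conclusion: NO.

NO


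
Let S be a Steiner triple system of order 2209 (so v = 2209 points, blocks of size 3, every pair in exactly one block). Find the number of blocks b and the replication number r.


An STS(v) is a 2-(v, 3, 1) BIBD: block size k = 3, λ = 1.
Replication: r(k − 1) = λ(v − 1) ⇒ r·2 = 2209 − 1 = 2208 ⇒ r = 1104.
Block count: bk = vr ⇒ b·3 = 2209·1104 = 2438736 ⇒ b = 812912.

r = 1104, b = 812912.


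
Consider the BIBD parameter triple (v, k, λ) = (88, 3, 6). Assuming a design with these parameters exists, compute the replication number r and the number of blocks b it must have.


Any 2-(v, k, λ) BIBD satisfies two necessary conditions:
  (i)  Each point sits in r blocks, and counting incidences through any fixed point gives r(k − 1) = λ(v − 1), so r = λ(v − 1)/(k − 1).
  (ii) Total incidences bk = vr, so b = vr/k.
Step 1: r = λ(v − 1)/(k − 1) = 6·(88 − 1)/(3 − 1) = 6·87/2 = 522/2 = 261.
Step 2: b = vr/k = 88·261/3 = 22968/3 = 7656.
Check integrality: r = 261 ∈ Z ✓, b = 7656 ∈ Z ✓.
(These identities are necessary conditions: they determine r and b for any design with these parameters, but do not by themselves prove that one exists.)

r = 261, b = 7656.


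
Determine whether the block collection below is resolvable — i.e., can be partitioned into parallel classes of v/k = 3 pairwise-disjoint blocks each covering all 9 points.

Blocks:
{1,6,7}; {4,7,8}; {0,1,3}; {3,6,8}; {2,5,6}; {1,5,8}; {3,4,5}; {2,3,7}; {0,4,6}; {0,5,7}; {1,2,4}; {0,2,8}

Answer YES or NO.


v = 9, block size k = 3, number of blocks = 12.
For resolvability, blocks must partition into parallel classes of size v/k = 3.
Total blocks must therefore be a multiple of 3: 12 = 3·4 + 0 ⇒ divisible ✓.
Greedy packing gives 4 candidate class(es). Each should be a full parallel class (size 3, covers all 9 points).
  Class 1 (3 blocks): {1,6,7}; {3,4,5}; {0,2,8}. Points covered: [0, 1, 2, 3, 4, 5, 6, 7, 8].
  Class 2 (3 blocks): {4,7,8}; {0,1,3}; {2,5,6}. Points covered: [0, 1, 2, 3, 4, 5, 6, 7, 8].
  Class 3 (3 blocks): {3,6,8}; {0,5,7}; {1,2,4}. Points covered: [0, 1, 2, 3, 4, 5, 6, 7, 8].
  Class 4 (3 blocks): {1,5,8}; {2,3,7}; {0,4,6}. Points covered: [0, 1, 2, 3, 4, 5, 6, 7, 8].
All classes full (size 3)? YES. All classes cover every point? YES.
Resolvable? YES.

YES


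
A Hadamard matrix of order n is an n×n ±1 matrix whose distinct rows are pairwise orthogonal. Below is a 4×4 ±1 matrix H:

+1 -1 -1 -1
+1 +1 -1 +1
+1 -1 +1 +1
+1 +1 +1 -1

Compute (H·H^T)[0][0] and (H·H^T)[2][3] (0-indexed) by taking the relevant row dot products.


Row 0 of H: [1, -1, -1, -1].
Row 2 of H: [1, -1, 1, 1].
Row 3 of H: [1, 1, 1, -1].
(H·H^T)[0][0] = Σ_j H[0][j]·H[0][j] = (1)² + (-1)² + (-1)² + (-1)² = 1 + 1 + 1 + 1 = 4.
(H·H^T)[2][3] = Σ_j H[2][j]·H[3][j] = (1)·(1) + (-1)·(1) + (1)·(1) + (1)·(-1) = 1 + -1 + 1 + -1 = 0.
So rows 2 and 3 are orthogonal; the diagonal entry equals n = 4.

(0,0) entry = 4; (2,3) entry = 0.


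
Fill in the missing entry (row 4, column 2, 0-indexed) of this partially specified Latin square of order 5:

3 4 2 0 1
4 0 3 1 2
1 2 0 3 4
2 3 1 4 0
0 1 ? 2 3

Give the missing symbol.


Row 4 contains symbols [0, 1, 2, 3] — missing [4].
Column 2 contains symbols [0, 1, 2, 3] — missing [4].
The missing symbol must appear in both missing sets; intersection = [4].
Therefore the hidden value is 4.

Missing value = 4.


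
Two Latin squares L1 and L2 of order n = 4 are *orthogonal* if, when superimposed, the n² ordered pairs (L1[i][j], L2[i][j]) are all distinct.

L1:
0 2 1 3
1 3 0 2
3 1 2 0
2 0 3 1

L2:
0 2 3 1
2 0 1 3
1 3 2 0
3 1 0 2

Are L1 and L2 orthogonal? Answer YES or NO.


Form the n² = 16 superimposed pairs (L1[i][j], L2[i][j]), row by row (rows and columns indexed from 0):
row 0: (0,0) (2,2) (1,3) (3,1)
row 1: (1,2) (3,0) (0,1) (2,3)
row 2: (3,1) (1,3) (2,2) (0,0)
row 3: (2,3) (0,1) (3,0) (1,2)
Orthogonality requires all 16 pairs distinct.
But the pair (3,1) repeats: cell (0,3) has L1 = 3, L2 = 1, and cell (2,0) has L1 = 3, L2 = 1.
A repeated pair means some other pair never occurs (only 8 distinct pairs out of 16), so the squares are not orthogonal.
Conclusion: NO.

NO


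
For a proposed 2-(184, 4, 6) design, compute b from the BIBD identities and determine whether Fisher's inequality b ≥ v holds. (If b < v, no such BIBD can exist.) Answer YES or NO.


b = λv(v − 1)/(k(k − 1)) = 6·184·183/(4·3) = 202032/12 = 16836.
Compare with v = 184: b ≥ v, so Fisher's inequality holds.

YES


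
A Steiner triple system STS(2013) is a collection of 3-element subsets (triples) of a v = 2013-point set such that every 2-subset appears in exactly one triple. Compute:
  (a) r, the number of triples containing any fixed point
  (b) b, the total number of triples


An STS(v) is a 2-(v, 3, 1) BIBD: block size k = 3, λ = 1.
Replication: r(k − 1) = λ(v − 1) ⇒ r·2 = 2013 − 1 = 2012 ⇒ r = 1006.
Block count: b = v(v − 1)/6 = 2013·2012/6 = 4050156/6 = 675026.

r = 1006, b = 675026.


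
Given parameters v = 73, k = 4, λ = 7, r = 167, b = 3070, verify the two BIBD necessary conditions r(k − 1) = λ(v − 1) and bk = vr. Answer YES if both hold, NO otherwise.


Condition (i): r(k − 1) = 167·3 = 501; λ(v − 1) = 7·72 = 504. Match? NO.
Condition (ii): bk = 3070·4 = 12280; vr = 73·167 = 12191. Match? NO.
Both conditions hold? NO.

NO


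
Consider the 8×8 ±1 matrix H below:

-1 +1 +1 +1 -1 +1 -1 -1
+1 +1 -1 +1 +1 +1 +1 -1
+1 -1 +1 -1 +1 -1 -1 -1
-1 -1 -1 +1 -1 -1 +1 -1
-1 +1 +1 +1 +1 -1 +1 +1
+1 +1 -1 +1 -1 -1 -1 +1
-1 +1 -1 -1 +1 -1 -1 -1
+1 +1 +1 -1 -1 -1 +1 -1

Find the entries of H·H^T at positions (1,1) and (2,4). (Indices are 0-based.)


Row 1 of H: [1, 1, -1, 1, 1, 1, 1, -1].
Row 2 of H: [1, -1, 1, -1, 1, -1, -1, -1].
Row 4 of H: [-1, 1, 1, 1, 1, -1, 1, 1].
(H·H^T)[1][1] = Σ_j H[1][j]·H[1][j] = (1)² + (1)² + (-1)² + (1)² + (1)² + (1)² + (1)² + (-1)² = 1 + 1 + 1 + 1 + 1 + 1 + 1 + 1 = 8.
(H·H^T)[2][4] = Σ_j H[2][j]·H[4][j] = (1)·(-1) + (-1)·(1) + (1)·(1) + (-1)·(1) + (1)·(1) + (-1)·(-1) + (-1)·(1) + (-1)·(1) = -1 + -1 + 1 + -1 + 1 + 1 + -1 + -1 = -2.
Rows 2 and 4 are not orthogonal (dot product = -2 ≠ 0), so H is not a Hadamard matrix.

(1,1) entry = 8; (2,4) entry = -2.


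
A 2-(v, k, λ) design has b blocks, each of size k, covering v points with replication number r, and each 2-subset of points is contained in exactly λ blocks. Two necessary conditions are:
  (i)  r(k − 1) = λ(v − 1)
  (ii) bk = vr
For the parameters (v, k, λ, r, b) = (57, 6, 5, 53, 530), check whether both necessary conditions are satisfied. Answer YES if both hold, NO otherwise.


Condition (i): r(k − 1) = 53·5 = 265; λ(v − 1) = 5·56 = 280. Match? NO.
Condition (ii): bk = 530·6 = 3180; vr = 57·53 = 3021. Match? NO.
Both conditions hold? NO.

NO


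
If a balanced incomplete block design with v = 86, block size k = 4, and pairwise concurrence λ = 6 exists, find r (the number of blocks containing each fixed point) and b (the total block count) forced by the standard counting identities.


Any 2-(v, k, λ) BIBD satisfies two necessary conditions:
  (i)  Each point sits in r blocks, and counting incidences through any fixed point gives r(k − 1) = λ(v − 1), so r = λ(v − 1)/(k − 1).
  (ii) Total incidences bk = vr, so b = vr/k.
Step 1: r = λ(v − 1)/(k − 1) = 6·(86 − 1)/(4 − 1) = 6·85/3 = 510/3 = 170.
Step 2: b = vr/k = 86·170/4 = 14620/4 = 3655.
Check integrality: r = 170 ∈ Z ✓, b = 3655 ∈ Z ✓.
(These identities are necessary conditions: they determine r and b for any design with these parameters, but do not by themselves prove that one exists.)

r = 170, b = 3655.


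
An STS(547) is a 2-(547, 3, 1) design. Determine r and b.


An STS(v) is a 2-(v, 3, 1) BIBD: block size k = 3, λ = 1.
Replication: r(k − 1) = λ(v − 1) ⇒ r·2 = 547 − 1 = 546 ⇒ r = 273.
Block count: b = v(v − 1)/6 = 547·546/6 = 298662/6 = 49777.
(Check via bk = vr: 49777·3 = 149331 = 547·273 = 149331 ✓.)

r = 273, b = 49777.


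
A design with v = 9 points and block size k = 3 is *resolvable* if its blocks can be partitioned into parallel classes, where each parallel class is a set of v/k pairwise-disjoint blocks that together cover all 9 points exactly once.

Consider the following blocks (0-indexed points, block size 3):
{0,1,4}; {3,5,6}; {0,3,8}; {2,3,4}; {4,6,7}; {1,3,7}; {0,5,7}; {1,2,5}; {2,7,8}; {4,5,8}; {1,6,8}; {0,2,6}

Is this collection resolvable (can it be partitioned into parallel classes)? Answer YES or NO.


v = 9, block size k = 3, number of blocks = 12.
For resolvability, blocks must partition into parallel classes of size v/k = 3.
Total blocks must therefore be a multiple of 3: 12 = 3·4 + 0 ⇒ divisible ✓.
Greedy packing gives 4 candidate class(es). Each should be a full parallel class (size 3, covers all 9 points).
  Class 1 (3 blocks): {0,1,4}; {3,5,6}; {2,7,8}. Points covered: [0, 1, 2, 3, 4, 5, 6, 7, 8].
  Class 2 (3 blocks): {0,3,8}; {4,6,7}; {1,2,5}. Points covered: [0, 1, 2, 3, 4, 5, 6, 7, 8].
  Class 3 (3 blocks): {2,3,4}; {0,5,7}; {1,6,8}. Points covered: [0, 1, 2, 3, 4, 5, 6, 7, 8].
  Class 4 (3 blocks): {1,3,7}; {4,5,8}; {0,2,6}. Points covered: [0, 1, 2, 3, 4, 5, 6, 7, 8].
All classes full (size 3)? YES. All classes cover every point? YES.
Resolvable? YES.

YES


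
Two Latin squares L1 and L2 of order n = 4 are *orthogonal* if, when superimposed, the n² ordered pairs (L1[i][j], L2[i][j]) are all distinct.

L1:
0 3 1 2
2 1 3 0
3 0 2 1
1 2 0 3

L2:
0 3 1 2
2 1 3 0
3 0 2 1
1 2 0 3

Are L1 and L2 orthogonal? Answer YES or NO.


Form the n² = 16 superimposed pairs (L1[i][j], L2[i][j]), row by row (rows and columns indexed from 0):
row 0: (0,0) (3,3) (1,1) (2,2)
row 1: (2,2) (1,1) (3,3) (0,0)
row 2: (3,3) (0,0) (2,2) (1,1)
row 3: (1,1) (2,2) (0,0) (3,3)
Orthogonality requires all 16 pairs distinct.
But the pair (2,2) repeats: cell (0,3) has L1 = 2, L2 = 2, and cell (1,0) has L1 = 2, L2 = 2.
A repeated pair means some other pair never occurs (only 4 distinct pairs out of 16), so the squares are not orthogonal.
Conclusion: NO.

NO


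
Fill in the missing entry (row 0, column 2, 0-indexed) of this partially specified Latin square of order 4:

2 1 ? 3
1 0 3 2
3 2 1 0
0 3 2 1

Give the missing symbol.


Row 0 contains symbols [1, 2, 3] — missing [0].
Column 2 contains symbols [1, 2, 3] — missing [0].
The missing symbol must appear in both missing sets; intersection = [0].
Therefore the hidden value is 0.

Missing value = 0.


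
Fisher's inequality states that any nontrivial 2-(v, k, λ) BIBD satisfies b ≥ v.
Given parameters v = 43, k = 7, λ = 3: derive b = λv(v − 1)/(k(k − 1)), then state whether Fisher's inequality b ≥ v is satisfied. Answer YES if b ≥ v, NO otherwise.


b = λv(v − 1)/(k(k − 1)) = 3·43·42/(7·6) = 5418/42 = 129.
Compare with v = 43: b ≥ v, so Fisher's inequality holds.

YES


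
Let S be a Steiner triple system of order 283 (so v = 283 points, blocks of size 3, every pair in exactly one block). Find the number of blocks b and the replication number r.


An STS(v) is a 2-(v, 3, 1) BIBD: block size k = 3, λ = 1.
Replication: r(k − 1) = λ(v − 1) ⇒ r·2 = 283 − 1 = 282 ⇒ r = 141.
Block count: b = v(v − 1)/6 = 283·282/6 = 79806/6 = 13301.

r = 141, b = 13301.


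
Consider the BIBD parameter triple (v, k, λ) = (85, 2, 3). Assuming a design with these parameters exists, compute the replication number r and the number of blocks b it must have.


Any 2-(v, k, λ) BIBD satisfies two necessary conditions:
  (i)  Each point sits in r blocks, and counting incidences through any fixed point gives r(k − 1) = λ(v − 1), so r = λ(v − 1)/(k − 1).
  (ii) Total incidences bk = vr, so b = vr/k.
Step 1: r = λ(v − 1)/(k − 1) = 3·(85 − 1)/(2 − 1) = 3·84/1 = 252/1 = 252.
Step 2: b = vr/k = 85·252/2 = 21420/2 = 10710.
Check integrality: r = 252 ∈ Z ✓, b = 10710 ∈ Z ✓.
(These identities are necessary conditions: they determine r and b for any design with these parameters, but do not by themselves prove that one exists.)

r = 252, b = 10710.


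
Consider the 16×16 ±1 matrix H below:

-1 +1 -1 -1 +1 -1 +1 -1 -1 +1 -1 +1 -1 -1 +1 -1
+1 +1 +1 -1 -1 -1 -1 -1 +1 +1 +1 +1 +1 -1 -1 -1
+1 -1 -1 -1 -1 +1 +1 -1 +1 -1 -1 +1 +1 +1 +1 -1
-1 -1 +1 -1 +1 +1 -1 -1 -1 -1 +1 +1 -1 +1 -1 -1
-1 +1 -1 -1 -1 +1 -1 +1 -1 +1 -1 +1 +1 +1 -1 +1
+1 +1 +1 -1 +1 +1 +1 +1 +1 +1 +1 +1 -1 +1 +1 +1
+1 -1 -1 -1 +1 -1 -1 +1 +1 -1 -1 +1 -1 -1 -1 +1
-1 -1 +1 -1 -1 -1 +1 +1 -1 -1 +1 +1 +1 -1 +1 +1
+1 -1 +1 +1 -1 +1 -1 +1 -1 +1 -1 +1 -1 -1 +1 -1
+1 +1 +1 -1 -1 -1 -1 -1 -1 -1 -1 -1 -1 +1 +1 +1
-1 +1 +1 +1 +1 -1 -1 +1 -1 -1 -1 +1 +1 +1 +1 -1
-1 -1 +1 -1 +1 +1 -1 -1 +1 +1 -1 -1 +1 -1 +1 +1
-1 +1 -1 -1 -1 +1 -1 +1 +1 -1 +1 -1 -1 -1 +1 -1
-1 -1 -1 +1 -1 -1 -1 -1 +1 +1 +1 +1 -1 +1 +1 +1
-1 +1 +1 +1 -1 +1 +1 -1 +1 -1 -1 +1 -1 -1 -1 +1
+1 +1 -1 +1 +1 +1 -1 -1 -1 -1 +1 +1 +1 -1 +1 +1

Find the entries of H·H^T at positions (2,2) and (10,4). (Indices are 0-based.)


Row 2 of H: [1, -1, -1, -1, -1, 1, 1, -1, 1, -1, -1, 1, 1, 1, 1, -1].
Row 4 of H: [-1, 1, -1, -1, -1, 1, -1, 1, -1, 1, -1, 1, 1, 1, -1, 1].
Row 10 of H: [-1, 1, 1, 1, 1, -1, -1, 1, -1, -1, -1, 1, 1, 1, 1, -1].
(H·H^T)[2][2] = Σ_j H[2][j]·H[2][j] = (1)² + (-1)² + (-1)² + (-1)² + (-1)² + (1)² + (1)² + (-1)² + (1)² + (-1)² + (-1)² + (1)² + (1)² + (1)² + (1)² + (-1)² = 1 + 1 + 1 + 1 + 1 + 1 + 1 + 1 + 1 + 1 + 1 + 1 + 1 + 1 + 1 + 1 = 16.
(H·H^T)[10][4] = Σ_j H[10][j]·H[4][j] = (-1)·(-1) + (1)·(1) + (1)·(-1) + (1)·(-1) + (1)·(-1) + (-1)·(1) + (-1)·(-1) + (1)·(1) + (-1)·(-1) + (-1)·(1) + (-1)·(-1) + (1)·(1) + (1)·(1) + (1)·(1) + (1)·(-1) + (-1)·(1) = 1 + 1 + -1 + -1 + -1 + -1 + 1 + 1 + 1 + -1 + 1 + 1 + 1 + 1 + -1 + -1 = 2.
Rows 10 and 4 are not orthogonal (dot product = 2 ≠ 0), so H is not a Hadamard matrix.

(2,2) entry = 16; (10,4) entry = 2.


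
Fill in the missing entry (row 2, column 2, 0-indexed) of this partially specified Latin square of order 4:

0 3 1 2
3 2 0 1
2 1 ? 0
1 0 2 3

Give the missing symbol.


Row 2 contains symbols [0, 1, 2] — missing [3].
Column 2 contains symbols [0, 1, 2] — missing [3].
The missing symbol must appear in both missing sets; intersection = [3].
Therefore the hidden value is 3.

Missing value = 3.


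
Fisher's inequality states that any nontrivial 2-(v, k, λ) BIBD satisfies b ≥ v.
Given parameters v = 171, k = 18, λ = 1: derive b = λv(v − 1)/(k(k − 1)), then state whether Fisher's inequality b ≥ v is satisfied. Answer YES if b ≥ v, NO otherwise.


b = λv(v − 1)/(k(k − 1)) = 1·171·170/(18·17) = 29070/306 = 95.
Compare with v = 171: b < v, so Fisher's inequality fails.

NO


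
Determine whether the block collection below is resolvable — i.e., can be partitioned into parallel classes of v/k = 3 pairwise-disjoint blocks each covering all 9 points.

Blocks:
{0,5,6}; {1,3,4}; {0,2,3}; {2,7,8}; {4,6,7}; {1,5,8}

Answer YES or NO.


v = 9, block size k = 3, number of blocks = 6.
For resolvability, blocks must partition into parallel classes of size v/k = 3.
Total blocks must therefore be a multiple of 3: 6 = 3·2 + 0 ⇒ divisible ✓.
Greedy packing gives 2 candidate class(es). Each should be a full parallel class (size 3, covers all 9 points).
  Class 1 (3 blocks): {0,5,6}; {1,3,4}; {2,7,8}. Points covered: [0, 1, 2, 3, 4, 5, 6, 7, 8].
  Class 2 (3 blocks): {0,2,3}; {4,6,7}; {1,5,8}. Points covered: [0, 1, 2, 3, 4, 5, 6, 7, 8].
All classes full (size 3)? YES. All classes cover every point? YES.
Resolvable? YES.

YES


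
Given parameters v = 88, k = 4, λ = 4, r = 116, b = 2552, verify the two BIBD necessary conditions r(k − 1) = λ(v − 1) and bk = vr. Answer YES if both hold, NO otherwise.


Condition (i): r(k − 1) = 116·3 = 348; λ(v − 1) = 4·87 = 348. Match? YES.
Condition (ii): bk = 2552·4 = 10208; vr = 88·116 = 10208. Match? YES.
Both conditions hold? YES.

YES


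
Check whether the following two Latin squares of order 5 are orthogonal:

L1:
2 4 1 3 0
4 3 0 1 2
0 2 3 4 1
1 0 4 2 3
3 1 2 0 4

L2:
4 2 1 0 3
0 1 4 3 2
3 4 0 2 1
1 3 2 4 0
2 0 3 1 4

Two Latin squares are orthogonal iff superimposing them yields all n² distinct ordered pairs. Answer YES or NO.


Form the n² = 25 superimposed pairs (L1[i][j], L2[i][j]), row by row (rows and columns indexed from 0):
row 0: (2,4) (4,2) (1,1) (3,0) (0,3)
row 1: (4,0) (3,1) (0,4) (1,3) (2,2)
row 2: (0,3) (2,4) (3,0) (4,2) (1,1)
row 3: (1,1) (0,3) (4,2) (2,4) (3,0)
row 4: (3,2) (1,0) (2,3) (0,1) (4,4)
Orthogonality requires all 25 pairs distinct.
But the pair (0,3) repeats: cell (0,4) has L1 = 0, L2 = 3, and cell (2,0) has L1 = 0, L2 = 3.
A repeated pair means some other pair never occurs (only 15 distinct pairs out of 25), so the squares are not orthogonal.
Conclusion: NO.

NO


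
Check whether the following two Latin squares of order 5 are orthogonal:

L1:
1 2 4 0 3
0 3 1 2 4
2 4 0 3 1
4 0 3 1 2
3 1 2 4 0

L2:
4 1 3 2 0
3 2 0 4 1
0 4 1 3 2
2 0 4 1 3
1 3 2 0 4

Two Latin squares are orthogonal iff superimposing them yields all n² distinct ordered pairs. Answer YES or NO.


Form the n² = 25 superimposed pairs (L1[i][j], L2[i][j]), row by row (rows and columns indexed from 0):
row 0: (1,4) (2,1) (4,3) (0,2) (3,0)
row 1: (0,3) (3,2) (1,0) (2,4) (4,1)
row 2: (2,0) (4,4) (0,1) (3,3) (1,2)
row 3: (4,2) (0,0) (3,4) (1,1) (2,3)
row 4: (3,1) (1,3) (2,2) (4,0) (0,4)
Orthogonality requires all 25 pairs distinct.
Check by first coordinate: for each symbol s of L1, list the L2 entries in the n cells where L1 = s; they must all differ.
  L1 = 0: L2 entries (in reading order) 2, 3, 1, 0, 4 — all 5 distinct ✓
  L1 = 1: L2 entries (in reading order) 4, 0, 2, 1, 3 — all 5 distinct ✓
  L1 = 2: L2 entries (in reading order) 1, 4, 0, 3, 2 — all 5 distinct ✓
  L1 = 3: L2 entries (in reading order) 0, 2, 3, 4, 1 — all 5 distinct ✓
  L1 = 4: L2 entries (in reading order) 3, 1, 4, 2, 0 — all 5 distinct ✓
Every symbol of L1 meets every symbol of L2 exactly once, so all 25 pairs are distinct (25 of 25).
Conclusion: YES.

YES
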